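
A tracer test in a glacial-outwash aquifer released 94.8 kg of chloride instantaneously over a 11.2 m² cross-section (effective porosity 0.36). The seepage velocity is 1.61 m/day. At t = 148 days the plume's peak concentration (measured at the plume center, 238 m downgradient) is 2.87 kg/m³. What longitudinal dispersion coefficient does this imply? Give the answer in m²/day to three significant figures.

0.0361 m²/day

At the plume center C_max = M/(n_e·A·√(4πDt)), so D = M²/(4πt·(n_e·A·C_max)²).
n_e·A·C_max = 0.36 × 11.2 × 2.87 = 11.57 kg/m.
D = 94.8²/(4π × 148 × 11.57²) = 0.0361 m²/day.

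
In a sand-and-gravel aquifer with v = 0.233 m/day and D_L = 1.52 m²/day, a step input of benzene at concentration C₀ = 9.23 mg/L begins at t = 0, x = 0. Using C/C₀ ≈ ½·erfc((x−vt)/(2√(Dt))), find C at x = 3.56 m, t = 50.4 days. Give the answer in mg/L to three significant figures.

6.88 mg/L

For a continuous step input, C/C₀ ≈ ½·erfc((x−vt)/(2√(Dt))).
vt = 0.233 × 50.4 = 11.7432 m and 2√(Dt) = 2√(1.52 × 50.4) = 17.51 m.
Argument (x−vt)/(2√(Dt)) = (3.56 − 11.7432)/17.51 = -0.4673; ½·erfc(-0.4673) = 0.7456.
C = 9.23 × 0.7456 = 6.88 mg/L.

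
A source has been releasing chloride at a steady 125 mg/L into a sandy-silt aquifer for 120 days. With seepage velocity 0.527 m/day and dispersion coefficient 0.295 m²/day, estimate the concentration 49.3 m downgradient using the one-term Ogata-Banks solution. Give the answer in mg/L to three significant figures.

119 mg/L

For a continuous step input, C/C₀ ≈ ½·erfc((x−vt)/(2√(Dt))).
vt = 0.527 × 120 = 63.24 m and 2√(Dt) = 2√(0.295 × 120) = 11.90 m.
Argument (x−vt)/(2√(Dt)) = (49.3 − 63.24)/11.90 = -1.171; ½·erfc(-1.171) = 0.9511.
C = 125 × 0.9511 = 119 mg/L.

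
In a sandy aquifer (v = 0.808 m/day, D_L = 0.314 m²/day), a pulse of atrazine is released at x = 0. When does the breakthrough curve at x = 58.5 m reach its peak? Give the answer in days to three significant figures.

71.9 days

For the 1D instantaneous-source solution, setting ∂C/∂t = 0 at fixed x gives v²t² + 2Dt − x² = 0, so t = (√(D² + v²x²) − D)/v².
√(D² + v²x²) = √(0.314² + 0.808² × 58.5²) = 47.27; v² = 0.652864.
t = (47.27 − 0.314)/0.652864 = 71.9 days (vs. the pure-advection estimate x/v = 72.4 d).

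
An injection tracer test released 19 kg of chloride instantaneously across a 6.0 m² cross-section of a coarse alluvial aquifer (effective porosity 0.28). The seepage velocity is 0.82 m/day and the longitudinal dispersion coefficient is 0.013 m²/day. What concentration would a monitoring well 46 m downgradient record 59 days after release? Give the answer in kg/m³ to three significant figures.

0.575 kg/m³

For an instantaneous plane source, C(x,t) = M/(n_e·A·√(4πDt)) · exp(−(x−vt)²/(4Dt)), with n_e·A the pore (flow) area.
Plume center vt = 0.82 × 59 = 48.38 m, so the well at 46 m is 2.38 m upgradient of the peak.
√(4πDt) = 3.105 m, giving peak height M/(n_e·A·√(4πDt)) = 19/(0.28 × 6.0 × 3.105) = 3.642 kg/m³.
(x−vt)²/(4Dt) = (-2.38)²/(4 × 0.013 × 59) = 1.846; exp(−1.846) = 0.1579.
C = 3.642 × 0.1579 = 0.575 kg/m³.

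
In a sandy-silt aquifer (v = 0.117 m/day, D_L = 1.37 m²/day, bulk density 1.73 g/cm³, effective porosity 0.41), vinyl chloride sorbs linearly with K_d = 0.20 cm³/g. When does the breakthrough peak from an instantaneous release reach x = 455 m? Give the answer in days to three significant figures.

6990 days

Retardation factor R = 1 + ρ_b·K_d/n = 1 + 1.73 × 0.20/0.41 = 1.844.
Sorption retards both mechanisms: v_R = v/R = 0.06345 m/day, D_R = D/R = 0.7430 m²/day.
Peak time from v_R²t² + 2D_R t − x² = 0: t = (√(D_R² + v_R²x²) − D_R)/v_R².
√(D_R² + v_R²x²) = √(0.7430² + 0.06345² × 455²) = 28.88; v_R² = 0.004026.
t = (28.88 − 0.7430)/0.004026 = 6990 days.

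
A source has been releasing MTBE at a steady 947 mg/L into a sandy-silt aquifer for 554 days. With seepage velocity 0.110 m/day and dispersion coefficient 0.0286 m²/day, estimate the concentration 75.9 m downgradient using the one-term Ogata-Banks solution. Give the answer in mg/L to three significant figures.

For a continuous step input, C/C₀ ≈ ½·erfc((x−vt)/(2√(Dt))).
vt = 0.110 × 554 = 60.94 m and 2√(Dt) = 2√(0.0286 × 554) = 7.961 m.
Argument (x−vt)/(2√(Dt)) = (75.9 − 60.94)/7.961 = 1.879; ½·erfc(1.879) = 0.003938.
C = 947 × 0.003938 = 3.73 mg/L.

3.73 mg/L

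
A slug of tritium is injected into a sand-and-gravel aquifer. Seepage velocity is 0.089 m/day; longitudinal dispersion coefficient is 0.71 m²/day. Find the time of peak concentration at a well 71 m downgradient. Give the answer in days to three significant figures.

For the 1D instantaneous-source solution, setting ∂C/∂t = 0 at fixed x gives v²t² + 2Dt − x² = 0, so t = (√(D² + v²x²) − D)/v².
√(D² + v²x²) = √(0.71² + 0.089² × 71²) = 6.359; v² = 0.007921.
t = (6.359 − 0.71)/0.007921 = 713 days (vs. the pure-advection estimate x/v = 798 d).

713 days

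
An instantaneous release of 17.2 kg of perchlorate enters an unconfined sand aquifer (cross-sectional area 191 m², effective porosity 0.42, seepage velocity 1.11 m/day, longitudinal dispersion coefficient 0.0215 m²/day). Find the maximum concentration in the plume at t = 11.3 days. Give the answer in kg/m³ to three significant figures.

0.123 kg/m³

The peak of an instantaneous 1D plume sits at x = vt; there the Gaussian factor is 1 and C_max = M/(n_e·A·√(4πDt)), where n_e·A is the pore area the mass is dissolved in.
√(4πDt) = √(4π × 0.0215 × 11.3) = 1.747 m, so C_max = 17.2/(0.42 × 191 × 1.747) = 0.123 kg/m³.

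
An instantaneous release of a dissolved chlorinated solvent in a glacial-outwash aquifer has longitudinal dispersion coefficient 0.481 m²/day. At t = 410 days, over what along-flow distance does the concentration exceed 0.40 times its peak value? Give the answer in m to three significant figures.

The plume is Gaussian with σ = √(2Dt) = √(2 × 0.481 × 410) = 19.86 m.
C/C_peak = exp(−Δx²/(2σ²)) = 0.40 ⇒ Δx = σ·√(−2 ln 0.40) = 19.86 × 1.354 = 26.89 m.
Width = 2Δx = 53.8 m.

53.8 m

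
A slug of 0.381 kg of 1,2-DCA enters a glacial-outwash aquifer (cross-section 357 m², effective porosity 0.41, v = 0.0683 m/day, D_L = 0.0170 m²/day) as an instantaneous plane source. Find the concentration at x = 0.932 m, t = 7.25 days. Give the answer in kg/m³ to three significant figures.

0.00142 kg/m³

For an instantaneous plane source, C(x,t) = M/(n_e·A·√(4πDt)) · exp(−(x−vt)²/(4Dt)), with n_e·A the pore (flow) area.
Plume center vt = 0.0683 × 7.25 = 0.495175 m, so the well at 0.932 m is 0.436825 m downgradient of the peak.
√(4πDt) = 1.245 m, giving peak height M/(n_e·A·√(4πDt)) = 0.381/(0.41 × 357 × 1.245) = 0.002091 kg/m³.
(x−vt)²/(4Dt) = (0.436825)²/(4 × 0.0170 × 7.25) = 0.3871; exp(−0.3871) = 0.6790.
C = 0.002091 × 0.6790 = 0.00142 kg/m³.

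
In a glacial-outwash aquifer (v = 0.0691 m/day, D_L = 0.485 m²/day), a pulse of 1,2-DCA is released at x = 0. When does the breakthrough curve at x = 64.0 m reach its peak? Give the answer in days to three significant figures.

830 days

For the 1D instantaneous-source solution, setting ∂C/∂t = 0 at fixed x gives v²t² + 2Dt − x² = 0, so t = (√(D² + v²x²) − D)/v².
√(D² + v²x²) = √(0.485² + 0.0691² × 64.0²) = 4.449; v² = 0.00477481.
t = (4.449 − 0.485)/0.00477481 = 830 days (vs. the pure-advection estimate x/v = 926 d).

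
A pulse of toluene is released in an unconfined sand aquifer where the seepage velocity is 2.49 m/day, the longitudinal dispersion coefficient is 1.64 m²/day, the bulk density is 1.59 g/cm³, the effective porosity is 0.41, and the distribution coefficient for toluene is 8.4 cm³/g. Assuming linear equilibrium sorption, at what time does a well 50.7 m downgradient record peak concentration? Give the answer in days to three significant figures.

675 days

Retardation factor R = 1 + ρ_b·K_d/n = 1 + 1.59 × 8.4/0.41 = 33.58.
Sorption retards both mechanisms: v_R = v/R = 0.07415 m/day, D_R = D/R = 0.04884 m²/day.
Peak time from v_R²t² + 2D_R t − x² = 0: t = (√(D_R² + v_R²x²) − D_R)/v_R².
√(D_R² + v_R²x²) = √(0.04884² + 0.07415² × 50.7²) = 3.760; v_R² = 0.005498.
t = (3.760 − 0.04884)/0.005498 = 675 days.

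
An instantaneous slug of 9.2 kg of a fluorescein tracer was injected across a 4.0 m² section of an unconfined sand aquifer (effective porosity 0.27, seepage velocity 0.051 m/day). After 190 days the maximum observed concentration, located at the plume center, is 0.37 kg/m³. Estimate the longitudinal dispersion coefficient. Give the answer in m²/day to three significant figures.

0.222 m²/day

At the plume center C_max = M/(n_e·A·√(4πDt)), so D = M²/(4πt·(n_e·A·C_max)²).
n_e·A·C_max = 0.27 × 4.0 × 0.37 = 0.3996 kg/m.
D = 9.2²/(4π × 190 × 0.3996²) = 0.222 m²/day.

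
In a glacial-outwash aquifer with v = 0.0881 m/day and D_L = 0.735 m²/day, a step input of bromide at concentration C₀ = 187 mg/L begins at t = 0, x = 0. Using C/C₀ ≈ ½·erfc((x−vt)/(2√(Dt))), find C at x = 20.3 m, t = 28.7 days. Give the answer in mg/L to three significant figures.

For a continuous step input, C/C₀ ≈ ½·erfc((x−vt)/(2√(Dt))).
vt = 0.0881 × 28.7 = 2.52847 m and 2√(Dt) = 2√(0.735 × 28.7) = 9.186 m.
Argument (x−vt)/(2√(Dt)) = (20.3 − 2.52847)/9.186 = 1.935; ½·erfc(1.935) = 0.003105.
C = 187 × 0.003105 = 0.581 mg/L.

0.581 mg/L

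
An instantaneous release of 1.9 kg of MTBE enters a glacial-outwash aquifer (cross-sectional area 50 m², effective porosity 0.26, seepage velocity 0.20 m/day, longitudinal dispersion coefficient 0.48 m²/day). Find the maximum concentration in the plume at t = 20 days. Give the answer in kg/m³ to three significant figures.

The peak of an instantaneous 1D plume sits at x = vt; there the Gaussian factor is 1 and C_max = M/(n_e·A·√(4πDt)), where n_e·A is the pore area the mass is dissolved in.
√(4πDt) = √(4π × 0.48 × 20) = 10.98 m, so C_max = 1.9/(0.26 × 50 × 10.98) = 0.0133 kg/m³.

0.0133 kg/m³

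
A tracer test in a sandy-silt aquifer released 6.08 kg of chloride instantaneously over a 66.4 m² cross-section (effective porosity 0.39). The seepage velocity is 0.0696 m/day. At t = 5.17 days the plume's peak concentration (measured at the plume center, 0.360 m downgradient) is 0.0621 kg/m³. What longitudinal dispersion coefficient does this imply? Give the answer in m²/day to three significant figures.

0.220 m²/day

At the plume center C_max = M/(n_e·A·√(4πDt)), so D = M²/(4πt·(n_e·A·C_max)²).
n_e·A·C_max = 0.39 × 66.4 × 0.0621 = 1.608 kg/m.
D = 6.08²/(4π × 5.17 × 1.608²) = 0.220 m²/day.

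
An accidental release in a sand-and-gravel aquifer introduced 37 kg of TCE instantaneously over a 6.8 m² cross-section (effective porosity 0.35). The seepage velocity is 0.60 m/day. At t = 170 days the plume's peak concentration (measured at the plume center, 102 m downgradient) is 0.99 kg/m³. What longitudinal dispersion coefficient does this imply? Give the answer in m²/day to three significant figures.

0.115 m²/day

At the plume center C_max = M/(n_e·A·√(4πDt)), so D = M²/(4πt·(n_e·A·C_max)²).
n_e·A·C_max = 0.35 × 6.8 × 0.99 = 2.356 kg/m.
D = 37²/(4π × 170 × 2.356²) = 0.115 m²/day.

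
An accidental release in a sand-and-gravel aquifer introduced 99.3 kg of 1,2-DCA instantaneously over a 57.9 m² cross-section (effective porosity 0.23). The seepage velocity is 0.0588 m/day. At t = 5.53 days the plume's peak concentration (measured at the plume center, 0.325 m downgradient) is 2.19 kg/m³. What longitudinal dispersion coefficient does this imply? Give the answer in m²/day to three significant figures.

0.167 m²/day

At the plume center C_max = M/(n_e·A·√(4πDt)), so D = M²/(4πt·(n_e·A·C_max)²).
n_e·A·C_max = 0.23 × 57.9 × 2.19 = 29.16 kg/m.
D = 99.3²/(4π × 5.53 × 29.16²) = 0.167 m²/day.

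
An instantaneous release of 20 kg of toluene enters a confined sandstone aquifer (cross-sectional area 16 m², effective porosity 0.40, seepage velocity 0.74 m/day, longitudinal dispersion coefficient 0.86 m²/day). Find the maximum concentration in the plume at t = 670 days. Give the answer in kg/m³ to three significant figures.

The peak of an instantaneous 1D plume sits at x = vt; there the Gaussian factor is 1 and C_max = M/(n_e·A·√(4πDt)), where n_e·A is the pore area the mass is dissolved in.
√(4πDt) = √(4π × 0.86 × 670) = 85.09 m, so C_max = 20/(0.40 × 16 × 85.09) = 0.0367 kg/m³.

0.0367 kg/m³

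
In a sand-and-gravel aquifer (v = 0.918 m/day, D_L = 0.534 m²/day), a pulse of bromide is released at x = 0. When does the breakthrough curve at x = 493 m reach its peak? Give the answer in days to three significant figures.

For the 1D instantaneous-source solution, setting ∂C/∂t = 0 at fixed x gives v²t² + 2Dt − x² = 0, so t = (√(D² + v²x²) − D)/v².
√(D² + v²x²) = √(0.534² + 0.918² × 493²) = 452.6; v² = 0.842724.
t = (452.6 − 0.534)/0.842724 = 536 days (vs. the pure-advection estimate x/v = 537 d).

536 days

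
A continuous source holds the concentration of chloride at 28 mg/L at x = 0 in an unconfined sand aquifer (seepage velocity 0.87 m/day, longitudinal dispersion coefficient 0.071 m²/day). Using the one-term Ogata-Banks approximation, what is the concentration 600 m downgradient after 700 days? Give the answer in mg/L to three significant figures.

For a continuous step input, C/C₀ ≈ ½·erfc((x−vt)/(2√(Dt))).
vt = 0.87 × 700 = 609 m and 2√(Dt) = 2√(0.071 × 700) = 14.10 m.
Argument (x−vt)/(2√(Dt)) = (600 − 609)/14.10 = -0.6383; ½·erfc(-0.6383) = 0.8167.
C = 28 × 0.8167 = 22.9 mg/L.

22.9 mg/L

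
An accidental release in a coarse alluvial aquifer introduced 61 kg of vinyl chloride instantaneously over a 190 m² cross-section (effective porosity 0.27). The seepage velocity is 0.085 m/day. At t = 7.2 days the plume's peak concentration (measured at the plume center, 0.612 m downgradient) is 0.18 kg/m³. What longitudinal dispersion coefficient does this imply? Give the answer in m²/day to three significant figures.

0.482 m²/day

At the plume center C_max = M/(n_e·A·√(4πDt)), so D = M²/(4πt·(n_e·A·C_max)²).
n_e·A·C_max = 0.27 × 190 × 0.18 = 9.234 kg/m.
D = 61²/(4π × 7.2 × 9.234²) = 0.482 m²/day.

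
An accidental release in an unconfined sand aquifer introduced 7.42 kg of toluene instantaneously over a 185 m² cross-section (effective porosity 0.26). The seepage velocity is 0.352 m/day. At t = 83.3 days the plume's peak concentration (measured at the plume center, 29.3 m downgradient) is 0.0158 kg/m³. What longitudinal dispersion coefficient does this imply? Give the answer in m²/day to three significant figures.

0.0911 m²/day

At the plume center C_max = M/(n_e·A·√(4πDt)), so D = M²/(4πt·(n_e·A·C_max)²).
n_e·A·C_max = 0.26 × 185 × 0.0158 = 0.7600 kg/m.
D = 7.42²/(4π × 83.3 × 0.7600²) = 0.0911 m²/day.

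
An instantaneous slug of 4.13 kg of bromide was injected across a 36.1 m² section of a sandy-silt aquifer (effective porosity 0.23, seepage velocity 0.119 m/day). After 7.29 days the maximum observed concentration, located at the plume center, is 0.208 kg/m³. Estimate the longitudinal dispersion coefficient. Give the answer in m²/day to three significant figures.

At the plume center C_max = M/(n_e·A·√(4πDt)), so D = M²/(4πt·(n_e·A·C_max)²).
n_e·A·C_max = 0.23 × 36.1 × 0.208 = 1.727 kg/m.
D = 4.13²/(4π × 7.29 × 1.727²) = 0.0624 m²/day.

0.0624 m²/day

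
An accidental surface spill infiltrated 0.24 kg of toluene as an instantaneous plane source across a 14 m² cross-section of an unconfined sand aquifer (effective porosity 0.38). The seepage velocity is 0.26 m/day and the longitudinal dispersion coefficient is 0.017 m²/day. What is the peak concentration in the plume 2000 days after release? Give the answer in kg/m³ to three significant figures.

0.00218 kg/m³

The peak of an instantaneous 1D plume sits at x = vt; there the Gaussian factor is 1 and C_max = M/(n_e·A·√(4πDt)), where n_e·A is the pore area the mass is dissolved in.
√(4πDt) = √(4π × 0.017 × 2000) = 20.67 m, so C_max = 0.24/(0.38 × 14 × 20.67) = 0.00218 kg/m³.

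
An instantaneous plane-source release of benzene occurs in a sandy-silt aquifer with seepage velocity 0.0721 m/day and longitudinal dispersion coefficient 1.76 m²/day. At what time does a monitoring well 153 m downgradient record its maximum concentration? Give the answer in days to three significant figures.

For the 1D instantaneous-source solution, setting ∂C/∂t = 0 at fixed x gives v²t² + 2Dt − x² = 0, so t = (√(D² + v²x²) − D)/v².
√(D² + v²x²) = √(1.76² + 0.0721² × 153²) = 11.17; v² = 0.00519841.
t = (11.17 − 1.76)/0.00519841 = 1810 days (vs. the pure-advection estimate x/v = 2120 d).

1810 days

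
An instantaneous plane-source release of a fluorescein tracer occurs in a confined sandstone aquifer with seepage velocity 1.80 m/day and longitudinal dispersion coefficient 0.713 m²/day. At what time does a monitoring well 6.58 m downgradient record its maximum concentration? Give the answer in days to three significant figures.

3.44 days

For the 1D instantaneous-source solution, setting ∂C/∂t = 0 at fixed x gives v²t² + 2Dt − x² = 0, so t = (√(D² + v²x²) − D)/v².
√(D² + v²x²) = √(0.713² + 1.80² × 6.58²) = 11.87; v² = 3.24.
t = (11.87 − 0.713)/3.24 = 3.44 days (vs. the pure-advection estimate x/v = 3.66 d).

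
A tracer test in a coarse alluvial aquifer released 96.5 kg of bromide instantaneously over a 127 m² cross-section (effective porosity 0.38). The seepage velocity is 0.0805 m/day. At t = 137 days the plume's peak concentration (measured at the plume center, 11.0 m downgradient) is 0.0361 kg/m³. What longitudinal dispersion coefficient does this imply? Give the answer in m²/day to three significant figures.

At the plume center C_max = M/(n_e·A·√(4πDt)), so D = M²/(4πt·(n_e·A·C_max)²).
n_e·A·C_max = 0.38 × 127 × 0.0361 = 1.742 kg/m.
D = 96.5²/(4π × 137 × 1.742²) = 1.78 m²/day.

1.78 m²/day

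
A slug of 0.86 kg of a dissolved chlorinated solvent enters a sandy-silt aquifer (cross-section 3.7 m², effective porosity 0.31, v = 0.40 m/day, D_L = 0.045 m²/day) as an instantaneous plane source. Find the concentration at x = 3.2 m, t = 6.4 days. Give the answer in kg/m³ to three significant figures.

For an instantaneous plane source, C(x,t) = M/(n_e·A·√(4πDt)) · exp(−(x−vt)²/(4Dt)), with n_e·A the pore (flow) area.
Plume center vt = 0.40 × 6.4 = 2.56 m, so the well at 3.2 m is 0.64 m downgradient of the peak.
√(4πDt) = 1.902 m, giving peak height M/(n_e·A·√(4πDt)) = 0.86/(0.31 × 3.7 × 1.902) = 0.3942 kg/m³.
(x−vt)²/(4Dt) = (0.64)²/(4 × 0.045 × 6.4) = 0.3556; exp(−0.3556) = 0.7008.
C = 0.3942 × 0.7008 = 0.276 kg/m³.

0.276 kg/m³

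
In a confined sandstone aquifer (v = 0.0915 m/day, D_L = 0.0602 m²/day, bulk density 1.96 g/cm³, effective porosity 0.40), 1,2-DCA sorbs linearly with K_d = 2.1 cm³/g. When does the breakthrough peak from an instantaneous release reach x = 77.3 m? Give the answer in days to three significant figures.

9460 days

Retardation factor R = 1 + ρ_b·K_d/n = 1 + 1.96 × 2.1/0.40 = 11.29.
Sorption retards both mechanisms: v_R = v/R = 0.008105 m/day, D_R = D/R = 0.005332 m²/day.
Peak time from v_R²t² + 2D_R t − x² = 0: t = (√(D_R² + v_R²x²) − D_R)/v_R².
√(D_R² + v_R²x²) = √(0.005332² + 0.008105² × 77.3²) = 0.6265; v_R² = 6.569e-05.
t = (0.6265 − 0.005332)/6.569e-05 = 9460 days.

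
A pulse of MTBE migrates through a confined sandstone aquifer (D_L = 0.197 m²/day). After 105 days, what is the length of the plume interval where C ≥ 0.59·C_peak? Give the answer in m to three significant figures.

13.2 m

The plume is Gaussian with σ = √(2Dt) = √(2 × 0.197 × 105) = 6.432 m.
C/C_peak = exp(−Δx²/(2σ²)) = 0.59 ⇒ Δx = σ·√(−2 ln 0.59) = 6.432 × 1.027 = 6.606 m.
Width = 2Δx = 13.2 m.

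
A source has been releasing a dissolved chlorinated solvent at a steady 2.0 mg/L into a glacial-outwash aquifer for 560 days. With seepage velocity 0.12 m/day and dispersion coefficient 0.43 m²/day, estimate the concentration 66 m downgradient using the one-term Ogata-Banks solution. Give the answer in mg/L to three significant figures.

1.04 mg/L

For a continuous step input, C/C₀ ≈ ½·erfc((x−vt)/(2√(Dt))).
vt = 0.12 × 560 = 67.2 m and 2√(Dt) = 2√(0.43 × 560) = 31.04 m.
Argument (x−vt)/(2√(Dt)) = (66 − 67.2)/31.04 = -0.03866; ½·erfc(-0.03866) = 0.5218.
C = 2.0 × 0.5218 = 1.04 mg/L.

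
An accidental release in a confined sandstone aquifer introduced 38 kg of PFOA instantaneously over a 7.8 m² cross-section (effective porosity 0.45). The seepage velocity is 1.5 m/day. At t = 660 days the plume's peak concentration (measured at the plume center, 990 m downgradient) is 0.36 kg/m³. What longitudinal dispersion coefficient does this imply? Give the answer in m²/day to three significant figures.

0.109 m²/day

At the plume center C_max = M/(n_e·A·√(4πDt)), so D = M²/(4πt·(n_e·A·C_max)²).
n_e·A·C_max = 0.45 × 7.8 × 0.36 = 1.264 kg/m.
D = 38²/(4π × 660 × 1.264²) = 0.109 m²/day.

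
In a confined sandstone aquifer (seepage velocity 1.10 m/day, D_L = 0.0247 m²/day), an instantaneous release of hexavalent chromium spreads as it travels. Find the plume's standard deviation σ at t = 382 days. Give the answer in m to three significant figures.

4.34 m

Dispersive spreading gives a Gaussian with σ² = 2Dt; advection only shifts the center.
σ = √(2 × 0.0247 × 382) = 4.34 m.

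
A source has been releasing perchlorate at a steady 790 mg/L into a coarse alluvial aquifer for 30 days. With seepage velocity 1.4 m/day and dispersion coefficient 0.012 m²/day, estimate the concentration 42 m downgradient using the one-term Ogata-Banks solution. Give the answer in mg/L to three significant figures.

395 mg/L

For a continuous step input, C/C₀ ≈ ½·erfc((x−vt)/(2√(Dt))).
vt = 1.4 × 30 = 42 m and 2√(Dt) = 2√(0.012 × 30) = 1.200 m.
Argument (x−vt)/(2√(Dt)) = (42 − 42)/1.200 = 0; ½·erfc(0) = 0.5000.
C = 790 × 0.5000 = 395 mg/L.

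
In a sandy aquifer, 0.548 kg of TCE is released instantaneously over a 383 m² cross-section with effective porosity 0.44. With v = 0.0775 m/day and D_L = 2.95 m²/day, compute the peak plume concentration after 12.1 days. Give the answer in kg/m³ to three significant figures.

0.000154 kg/m³

The peak of an instantaneous 1D plume sits at x = vt; there the Gaussian factor is 1 and C_max = M/(n_e·A·√(4πDt)), where n_e·A is the pore area the mass is dissolved in.
√(4πDt) = √(4π × 2.95 × 12.1) = 21.18 m, so C_max = 0.548/(0.44 × 383 × 21.18) = 0.000154 kg/m³.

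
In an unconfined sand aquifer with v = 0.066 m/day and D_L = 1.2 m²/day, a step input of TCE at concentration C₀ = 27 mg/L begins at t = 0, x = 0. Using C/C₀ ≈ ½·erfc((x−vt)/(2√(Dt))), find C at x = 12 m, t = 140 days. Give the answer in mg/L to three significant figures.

For a continuous step input, C/C₀ ≈ ½·erfc((x−vt)/(2√(Dt))).
vt = 0.066 × 140 = 9.24 m and 2√(Dt) = 2√(1.2 × 140) = 25.92 m.
Argument (x−vt)/(2√(Dt)) = (12 − 9.24)/25.92 = 0.1065; ½·erfc(0.1065) = 0.4401.
C = 27 × 0.4401 = 11.9 mg/L.

11.9 mg/L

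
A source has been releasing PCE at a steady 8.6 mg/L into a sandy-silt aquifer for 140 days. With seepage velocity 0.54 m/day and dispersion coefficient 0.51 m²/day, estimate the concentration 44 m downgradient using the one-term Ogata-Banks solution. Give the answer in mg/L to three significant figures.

8.56 mg/L

For a continuous step input, C/C₀ ≈ ½·erfc((x−vt)/(2√(Dt))).
vt = 0.54 × 140 = 75.6 m and 2√(Dt) = 2√(0.51 × 140) = 16.90 m.
Argument (x−vt)/(2√(Dt)) = (44 − 75.6)/16.90 = -1.870; ½·erfc(-1.870) = 0.9959.
C = 8.6 × 0.9959 = 8.56 mg/L.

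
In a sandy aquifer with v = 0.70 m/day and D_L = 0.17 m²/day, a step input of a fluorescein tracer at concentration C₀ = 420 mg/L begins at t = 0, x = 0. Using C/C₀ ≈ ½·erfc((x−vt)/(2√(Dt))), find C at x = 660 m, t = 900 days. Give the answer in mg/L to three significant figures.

For a continuous step input, C/C₀ ≈ ½·erfc((x−vt)/(2√(Dt))).
vt = 0.70 × 900 = 630 m and 2√(Dt) = 2√(0.17 × 900) = 24.74 m.
Argument (x−vt)/(2√(Dt)) = (660 − 630)/24.74 = 1.213; ½·erfc(1.213) = 0.04313.
C = 420 × 0.04313 = 18.1 mg/L.

18.1 mg/L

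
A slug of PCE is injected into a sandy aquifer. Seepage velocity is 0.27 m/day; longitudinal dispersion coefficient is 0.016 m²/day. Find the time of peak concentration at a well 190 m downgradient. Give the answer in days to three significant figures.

703 days

For the 1D instantaneous-source solution, setting ∂C/∂t = 0 at fixed x gives v²t² + 2Dt − x² = 0, so t = (√(D² + v²x²) − D)/v².
√(D² + v²x²) = √(0.016² + 0.27² × 190²) = 51.30; v² = 0.0729.
t = (51.30 − 0.016)/0.0729 = 703 days (vs. the pure-advection estimate x/v = 704 d).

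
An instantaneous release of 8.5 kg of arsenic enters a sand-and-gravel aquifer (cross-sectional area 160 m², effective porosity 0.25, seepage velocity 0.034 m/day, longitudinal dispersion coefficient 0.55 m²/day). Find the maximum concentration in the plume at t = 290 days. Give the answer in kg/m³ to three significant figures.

0.00475 kg/m³

The peak of an instantaneous 1D plume sits at x = vt; there the Gaussian factor is 1 and C_max = M/(n_e·A·√(4πDt)), where n_e·A is the pore area the mass is dissolved in.
√(4πDt) = √(4π × 0.55 × 290) = 44.77 m, so C_max = 8.5/(0.25 × 160 × 44.77) = 0.00475 kg/m³.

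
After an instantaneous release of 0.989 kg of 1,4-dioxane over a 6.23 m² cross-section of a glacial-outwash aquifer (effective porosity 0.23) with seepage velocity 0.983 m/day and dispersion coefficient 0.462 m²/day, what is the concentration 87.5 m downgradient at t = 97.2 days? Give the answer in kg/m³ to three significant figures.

For an instantaneous plane source, C(x,t) = M/(n_e·A·√(4πDt)) · exp(−(x−vt)²/(4Dt)), with n_e·A the pore (flow) area.
Plume center vt = 0.983 × 97.2 = 95.5476 m, so the well at 87.5 m is 8.0476 m upgradient of the peak.
√(4πDt) = 23.76 m, giving peak height M/(n_e·A·√(4πDt)) = 0.989/(0.23 × 6.23 × 23.76) = 0.02905 kg/m³.
(x−vt)²/(4Dt) = (-8.0476)²/(4 × 0.462 × 97.2) = 0.3605; exp(−0.3605) = 0.6973.
C = 0.02905 × 0.6973 = 0.0203 kg/m³.

0.0203 kg/m³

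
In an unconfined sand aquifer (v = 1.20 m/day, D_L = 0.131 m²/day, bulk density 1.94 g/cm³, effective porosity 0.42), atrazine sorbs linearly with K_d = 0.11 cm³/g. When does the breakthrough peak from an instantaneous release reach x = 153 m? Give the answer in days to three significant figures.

Retardation factor R = 1 + ρ_b·K_d/n = 1 + 1.94 × 0.11/0.42 = 1.508.
Sorption retards both mechanisms: v_R = v/R = 0.7958 m/day, D_R = D/R = 0.08687 m²/day.
Peak time from v_R²t² + 2D_R t − x² = 0: t = (√(D_R² + v_R²x²) − D_R)/v_R².
√(D_R² + v_R²x²) = √(0.08687² + 0.7958² × 153²) = 121.8; v_R² = 0.6333.
t = (121.8 − 0.08687)/0.6333 = 192 days.

192 days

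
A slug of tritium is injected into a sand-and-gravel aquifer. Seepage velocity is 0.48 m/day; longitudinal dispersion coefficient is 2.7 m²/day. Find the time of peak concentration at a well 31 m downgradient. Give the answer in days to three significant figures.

For the 1D instantaneous-source solution, setting ∂C/∂t = 0 at fixed x gives v²t² + 2Dt − x² = 0, so t = (√(D² + v²x²) − D)/v².
√(D² + v²x²) = √(2.7² + 0.48² × 31²) = 15.12; v² = 0.2304.
t = (15.12 − 2.7)/0.2304 = 53.9 days (vs. the pure-advection estimate x/v = 64.6 d).

53.9 days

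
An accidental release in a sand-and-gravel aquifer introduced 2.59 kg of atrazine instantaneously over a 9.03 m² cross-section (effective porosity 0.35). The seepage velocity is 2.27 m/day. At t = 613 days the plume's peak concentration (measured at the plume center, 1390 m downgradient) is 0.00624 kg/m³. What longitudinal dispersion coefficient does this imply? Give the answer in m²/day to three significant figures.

At the plume center C_max = M/(n_e·A·√(4πDt)), so D = M²/(4πt·(n_e·A·C_max)²).
n_e·A·C_max = 0.35 × 9.03 × 0.00624 = 0.01972 kg/m.
D = 2.59²/(4π × 613 × 0.01972²) = 2.24 m²/day.

2.24 m²/day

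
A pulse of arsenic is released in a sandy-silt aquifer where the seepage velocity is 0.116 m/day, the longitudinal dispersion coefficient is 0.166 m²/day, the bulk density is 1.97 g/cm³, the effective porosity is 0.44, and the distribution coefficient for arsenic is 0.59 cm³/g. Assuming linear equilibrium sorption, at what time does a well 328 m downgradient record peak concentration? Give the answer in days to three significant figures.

Retardation factor R = 1 + ρ_b·K_d/n = 1 + 1.97 × 0.59/0.44 = 3.642.
Sorption retards both mechanisms: v_R = v/R = 0.03185 m/day, D_R = D/R = 0.04558 m²/day.
Peak time from v_R²t² + 2D_R t − x² = 0: t = (√(D_R² + v_R²x²) − D_R)/v_R².
√(D_R² + v_R²x²) = √(0.04558² + 0.03185² × 328²) = 10.45; v_R² = 0.001014.
t = (10.45 − 0.04558)/0.001014 = 10300 days.

10300 days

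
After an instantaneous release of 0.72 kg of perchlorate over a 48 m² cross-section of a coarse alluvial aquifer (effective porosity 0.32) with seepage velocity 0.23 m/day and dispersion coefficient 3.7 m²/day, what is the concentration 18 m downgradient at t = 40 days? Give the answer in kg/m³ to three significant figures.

0.000954 kg/m³

For an instantaneous plane source, C(x,t) = M/(n_e·A·√(4πDt)) · exp(−(x−vt)²/(4Dt)), with n_e·A the pore (flow) area.
Plume center vt = 0.23 × 40 = 9.2 m, so the well at 18 m is 8.8 m downgradient of the peak.
√(4πDt) = 43.13 m, giving peak height M/(n_e·A·√(4πDt)) = 0.72/(0.32 × 48 × 43.13) = 0.001087 kg/m³.
(x−vt)²/(4Dt) = (8.8)²/(4 × 3.7 × 40) = 0.1308; exp(−0.1308) = 0.8774.
C = 0.001087 × 0.8774 = 0.000954 kg/m³.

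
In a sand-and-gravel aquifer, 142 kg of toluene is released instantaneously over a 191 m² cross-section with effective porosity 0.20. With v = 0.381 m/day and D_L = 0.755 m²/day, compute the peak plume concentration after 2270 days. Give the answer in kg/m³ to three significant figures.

The peak of an instantaneous 1D plume sits at x = vt; there the Gaussian factor is 1 and C_max = M/(n_e·A·√(4πDt)), where n_e·A is the pore area the mass is dissolved in.
√(4πDt) = √(4π × 0.755 × 2270) = 146.8 m, so C_max = 142/(0.20 × 191 × 146.8) = 0.0253 kg/m³.

0.0253 kg/m³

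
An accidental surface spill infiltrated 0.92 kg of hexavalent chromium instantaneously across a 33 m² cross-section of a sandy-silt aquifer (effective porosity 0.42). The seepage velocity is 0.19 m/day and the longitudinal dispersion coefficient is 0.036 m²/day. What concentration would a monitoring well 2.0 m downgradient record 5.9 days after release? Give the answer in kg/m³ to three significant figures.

For an instantaneous plane source, C(x,t) = M/(n_e·A·√(4πDt)) · exp(−(x−vt)²/(4Dt)), with n_e·A the pore (flow) area.
Plume center vt = 0.19 × 5.9 = 1.121 m, so the well at 2.0 m is 0.879 m downgradient of the peak.
√(4πDt) = 1.634 m, giving peak height M/(n_e·A·√(4πDt)) = 0.92/(0.42 × 33 × 1.634) = 0.04062 kg/m³.
(x−vt)²/(4Dt) = (0.879)²/(4 × 0.036 × 5.9) = 0.9094; exp(−0.9094) = 0.4028.
C = 0.04062 × 0.4028 = 0.0164 kg/m³.

0.0164 kg/m³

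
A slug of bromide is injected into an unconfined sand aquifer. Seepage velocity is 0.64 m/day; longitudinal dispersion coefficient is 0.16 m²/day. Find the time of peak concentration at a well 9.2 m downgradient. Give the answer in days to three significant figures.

14.0 days

For the 1D instantaneous-source solution, setting ∂C/∂t = 0 at fixed x gives v²t² + 2Dt − x² = 0, so t = (√(D² + v²x²) − D)/v².
√(D² + v²x²) = √(0.16² + 0.64² × 9.2²) = 5.890; v² = 0.4096.
t = (5.890 − 0.16)/0.4096 = 14.0 days (vs. the pure-advection estimate x/v = 14.4 d).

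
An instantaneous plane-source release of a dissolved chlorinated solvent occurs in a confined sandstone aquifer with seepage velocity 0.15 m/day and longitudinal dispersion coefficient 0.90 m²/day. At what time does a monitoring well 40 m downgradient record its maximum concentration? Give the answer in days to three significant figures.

230 days

For the 1D instantaneous-source solution, setting ∂C/∂t = 0 at fixed x gives v²t² + 2Dt − x² = 0, so t = (√(D² + v²x²) − D)/v².
√(D² + v²x²) = √(0.90² + 0.15² × 40²) = 6.067; v² = 0.0225.
t = (6.067 − 0.90)/0.0225 = 230 days (vs. the pure-advection estimate x/v = 267 d).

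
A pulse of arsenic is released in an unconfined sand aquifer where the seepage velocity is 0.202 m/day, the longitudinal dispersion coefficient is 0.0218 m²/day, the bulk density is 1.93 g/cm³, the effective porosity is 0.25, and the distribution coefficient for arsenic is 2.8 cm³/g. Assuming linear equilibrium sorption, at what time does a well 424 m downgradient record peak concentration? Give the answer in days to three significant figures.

Retardation factor R = 1 + ρ_b·K_d/n = 1 + 1.93 × 2.8/0.25 = 22.62.
Sorption retards both mechanisms: v_R = v/R = 0.008930 m/day, D_R = D/R = 0.0009637 m²/day.
Peak time from v_R²t² + 2D_R t − x² = 0: t = (√(D_R² + v_R²x²) − D_R)/v_R².
√(D_R² + v_R²x²) = √(0.0009637² + 0.008930² × 424²) = 3.786; v_R² = 7.974e-05.
t = (3.786 − 0.0009637)/7.974e-05 = 47500 days.

47500 days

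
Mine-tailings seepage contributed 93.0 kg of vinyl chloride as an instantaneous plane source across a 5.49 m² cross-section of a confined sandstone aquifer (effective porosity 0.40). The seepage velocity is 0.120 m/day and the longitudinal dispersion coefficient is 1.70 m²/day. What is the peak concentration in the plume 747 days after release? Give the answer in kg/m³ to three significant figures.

The peak of an instantaneous 1D plume sits at x = vt; there the Gaussian factor is 1 and C_max = M/(n_e·A·√(4πDt)), where n_e·A is the pore area the mass is dissolved in.
√(4πDt) = √(4π × 1.70 × 747) = 126.3 m, so C_max = 93.0/(0.40 × 5.49 × 126.3) = 0.335 kg/m³.

0.335 kg/m³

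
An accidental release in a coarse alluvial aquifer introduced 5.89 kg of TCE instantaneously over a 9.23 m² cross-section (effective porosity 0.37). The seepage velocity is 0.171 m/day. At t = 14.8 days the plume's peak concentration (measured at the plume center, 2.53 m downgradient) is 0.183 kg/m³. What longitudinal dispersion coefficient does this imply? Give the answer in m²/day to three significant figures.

0.478 m²/day

At the plume center C_max = M/(n_e·A·√(4πDt)), so D = M²/(4πt·(n_e·A·C_max)²).
n_e·A·C_max = 0.37 × 9.23 × 0.183 = 0.6250 kg/m.
D = 5.89²/(4π × 14.8 × 0.6250²) = 0.478 m²/day.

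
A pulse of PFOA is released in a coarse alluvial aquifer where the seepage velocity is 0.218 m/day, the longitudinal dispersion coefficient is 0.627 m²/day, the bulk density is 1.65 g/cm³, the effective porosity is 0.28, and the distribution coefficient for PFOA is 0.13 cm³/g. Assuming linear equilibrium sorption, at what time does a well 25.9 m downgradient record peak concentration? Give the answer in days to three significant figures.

188 days

Retardation factor R = 1 + ρ_b·K_d/n = 1 + 1.65 × 0.13/0.28 = 1.766.
Sorption retards both mechanisms: v_R = v/R = 0.1234 m/day, D_R = D/R = 0.3550 m²/day.
Peak time from v_R²t² + 2D_R t − x² = 0: t = (√(D_R² + v_R²x²) − D_R)/v_R².
√(D_R² + v_R²x²) = √(0.3550² + 0.1234² × 25.9²) = 3.216; v_R² = 0.01523.
t = (3.216 − 0.3550)/0.01523 = 188 days.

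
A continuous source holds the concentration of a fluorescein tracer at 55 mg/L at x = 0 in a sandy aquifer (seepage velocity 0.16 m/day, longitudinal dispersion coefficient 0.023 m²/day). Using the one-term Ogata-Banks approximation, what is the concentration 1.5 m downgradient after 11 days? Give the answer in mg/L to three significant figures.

35.3 mg/L

For a continuous step input, C/C₀ ≈ ½·erfc((x−vt)/(2√(Dt))).
vt = 0.16 × 11 = 1.76 m and 2√(Dt) = 2√(0.023 × 11) = 1.006 m.
Argument (x−vt)/(2√(Dt)) = (1.5 − 1.76)/1.006 = -0.2584; ½·erfc(-0.2584) = 0.6426.
C = 55 × 0.6426 = 35.3 mg/L.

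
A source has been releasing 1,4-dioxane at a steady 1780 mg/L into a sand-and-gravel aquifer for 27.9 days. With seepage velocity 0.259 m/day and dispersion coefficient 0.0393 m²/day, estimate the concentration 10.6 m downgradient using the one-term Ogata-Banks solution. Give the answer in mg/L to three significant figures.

For a continuous step input, C/C₀ ≈ ½·erfc((x−vt)/(2√(Dt))).
vt = 0.259 × 27.9 = 7.2261 m and 2√(Dt) = 2√(0.0393 × 27.9) = 2.094 m.
Argument (x−vt)/(2√(Dt)) = (10.6 − 7.2261)/2.094 = 1.611; ½·erfc(1.611) = 0.01135.
C = 1780 × 0.01135 = 20.2 mg/L.

20.2 mg/L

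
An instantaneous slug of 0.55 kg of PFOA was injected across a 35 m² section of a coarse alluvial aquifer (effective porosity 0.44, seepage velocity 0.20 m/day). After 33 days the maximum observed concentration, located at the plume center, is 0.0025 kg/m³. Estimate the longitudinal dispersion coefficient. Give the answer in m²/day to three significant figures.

At the plume center C_max = M/(n_e·A·√(4πDt)), so D = M²/(4πt·(n_e·A·C_max)²).
n_e·A·C_max = 0.44 × 35 × 0.0025 = 0.03850 kg/m.
D = 0.55²/(4π × 33 × 0.03850²) = 0.492 m²/day.

0.492 m²/day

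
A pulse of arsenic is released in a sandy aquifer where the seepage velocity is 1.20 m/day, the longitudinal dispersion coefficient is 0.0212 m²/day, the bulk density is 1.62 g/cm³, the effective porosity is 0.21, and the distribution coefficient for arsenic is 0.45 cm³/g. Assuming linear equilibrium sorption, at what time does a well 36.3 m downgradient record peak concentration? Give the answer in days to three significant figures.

135 days

Retardation factor R = 1 + ρ_b·K_d/n = 1 + 1.62 × 0.45/0.21 = 4.471.
Sorption retards both mechanisms: v_R = v/R = 0.2684 m/day, D_R = D/R = 0.004742 m²/day.
Peak time from v_R²t² + 2D_R t − x² = 0: t = (√(D_R² + v_R²x²) − D_R)/v_R².
√(D_R² + v_R²x²) = √(0.004742² + 0.2684² × 36.3²) = 9.743; v_R² = 0.07204.
t = (9.743 − 0.004742)/0.07204 = 135 days.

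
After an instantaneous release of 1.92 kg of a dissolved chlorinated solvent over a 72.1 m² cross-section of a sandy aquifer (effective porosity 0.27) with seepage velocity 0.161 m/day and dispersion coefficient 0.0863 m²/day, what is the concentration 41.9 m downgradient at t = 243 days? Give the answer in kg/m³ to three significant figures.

0.00554 kg/m³

For an instantaneous plane source, C(x,t) = M/(n_e·A·√(4πDt)) · exp(−(x−vt)²/(4Dt)), with n_e·A the pore (flow) area.
Plume center vt = 0.161 × 243 = 39.123 m, so the well at 41.9 m is 2.777 m downgradient of the peak.
√(4πDt) = 16.23 m, giving peak height M/(n_e·A·√(4πDt)) = 1.92/(0.27 × 72.1 × 16.23) = 0.006077 kg/m³.
(x−vt)²/(4Dt) = (2.777)²/(4 × 0.0863 × 243) = 0.09193; exp(−0.09193) = 0.9122.
C = 0.006077 × 0.9122 = 0.00554 kg/m³.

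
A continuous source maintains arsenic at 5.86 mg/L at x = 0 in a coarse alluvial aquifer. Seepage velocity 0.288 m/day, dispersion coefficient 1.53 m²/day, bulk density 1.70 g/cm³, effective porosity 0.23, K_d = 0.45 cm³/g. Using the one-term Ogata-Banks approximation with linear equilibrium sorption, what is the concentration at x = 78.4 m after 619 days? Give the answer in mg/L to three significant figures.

Retardation factor R = 1 + ρ_b·K_d/n = 1 + 1.70 × 0.45/0.23 = 4.326.
Sorption retards both mechanisms: v_R = v/R = 0.06657 m/day, D_R = D/R = 0.3537 m²/day.
v_R·t = 0.06657 × 619 = 41.20683 m; 2√(D_R t) = 29.59 m; argument = (78.4 − 41.20683)/29.59 = 1.257.
C = C₀ × ½·erfc(1.257) = 5.86 × 0.03773 = 0.221 mg/L.

0.221 mg/L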